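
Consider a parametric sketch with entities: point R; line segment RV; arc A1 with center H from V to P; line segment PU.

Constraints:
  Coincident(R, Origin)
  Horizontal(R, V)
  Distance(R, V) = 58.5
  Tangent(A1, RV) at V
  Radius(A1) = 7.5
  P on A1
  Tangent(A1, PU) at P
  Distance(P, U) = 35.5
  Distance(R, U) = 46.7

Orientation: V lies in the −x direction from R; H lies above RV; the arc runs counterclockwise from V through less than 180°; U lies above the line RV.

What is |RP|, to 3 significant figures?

52.3

Checks: |HP| = 7.500 ✓; ∠(HP, PU) = 90.00° ✓; |PU| = 35.50 ✓; |RU| = 46.70 ✓.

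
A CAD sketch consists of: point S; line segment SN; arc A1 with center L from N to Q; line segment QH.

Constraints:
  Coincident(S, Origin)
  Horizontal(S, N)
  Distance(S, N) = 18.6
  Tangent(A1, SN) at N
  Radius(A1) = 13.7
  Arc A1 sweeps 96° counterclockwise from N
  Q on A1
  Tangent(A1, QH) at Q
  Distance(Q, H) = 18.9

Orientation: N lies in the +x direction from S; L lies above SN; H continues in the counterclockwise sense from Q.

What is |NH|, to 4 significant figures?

35.87

S is at the origin; S and N share the same y with |SN| = 18.6 and N on the +x side, so N = (18.60, 0.000). The tangent condition forces LN to be normal to SN, so L = N + (0, 13.7) = (18.60, 13.70). On A1, N sits at bearing -90° from L; a 96° counterclockwise sweep puts Q at bearing 6°, so Q = L + 13.7·(cos 6°, sin 6°) = (32.22, 15.13). Tangency of A1 to QH means the radius LQ is perpendicular to QH, so QH runs along (−sin 6°, cos 6°); with |QH| = 18.9, H = (30.25, 33.93). Then |NH| = |H − N| = 35.87.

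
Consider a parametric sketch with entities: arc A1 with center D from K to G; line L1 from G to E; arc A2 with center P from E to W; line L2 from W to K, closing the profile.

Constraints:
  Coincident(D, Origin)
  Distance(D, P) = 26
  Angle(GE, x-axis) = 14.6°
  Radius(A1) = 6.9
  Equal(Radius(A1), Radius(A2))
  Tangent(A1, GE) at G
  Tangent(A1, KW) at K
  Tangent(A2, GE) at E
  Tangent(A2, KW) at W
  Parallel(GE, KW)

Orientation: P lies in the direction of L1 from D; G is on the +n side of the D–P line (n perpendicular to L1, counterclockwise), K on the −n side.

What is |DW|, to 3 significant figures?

26.9

The slot axis is L1's direction at 14.6°, so u = (cos 14.6°, sin 14.6°) = (0.968, 0.252) and n = (−sin 14.6°, cos 14.6°) = (-0.252, 0.968). D is at the origin and P lies 26.0 along u from D, so P = 26.0·u = (25.2, 6.55). Tangency of A1 to both parallel lines with radius 6.9 puts G and K at D ± 6.9·n: G = (-1.74, 6.68), K = (1.74, -6.68). Equal radii place E and W the same way about P: E = P + 6.9·n = (23.4, 13.2), W = P − 6.9·n = (26.9, -0.123). Then |DW| = |W − D| = 26.9.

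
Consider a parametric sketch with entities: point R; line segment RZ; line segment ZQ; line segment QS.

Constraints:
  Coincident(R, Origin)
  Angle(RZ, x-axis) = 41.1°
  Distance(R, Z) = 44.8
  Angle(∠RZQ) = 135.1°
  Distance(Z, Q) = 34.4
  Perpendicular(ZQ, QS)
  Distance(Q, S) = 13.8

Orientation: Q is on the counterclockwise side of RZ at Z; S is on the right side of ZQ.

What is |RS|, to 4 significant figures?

80.23

∠RZQ = 135.1°, so ZQ runs at 41.1° + (180° − 135.1°) = 86.00° from the x-axis; with |ZQ| = 34.4, Q = Z + 34.4·(cos 86.00°, sin 86.00°) = (36.16, 63.77). The perpendicularity gives QS at right angles to ZQ; with |QS| = 13.8 on the right of ZQ, S = Q + 13.8·(0.9976, -0.06976) = (49.93, 62.80). Then |RS| = |S − R| = 80.23.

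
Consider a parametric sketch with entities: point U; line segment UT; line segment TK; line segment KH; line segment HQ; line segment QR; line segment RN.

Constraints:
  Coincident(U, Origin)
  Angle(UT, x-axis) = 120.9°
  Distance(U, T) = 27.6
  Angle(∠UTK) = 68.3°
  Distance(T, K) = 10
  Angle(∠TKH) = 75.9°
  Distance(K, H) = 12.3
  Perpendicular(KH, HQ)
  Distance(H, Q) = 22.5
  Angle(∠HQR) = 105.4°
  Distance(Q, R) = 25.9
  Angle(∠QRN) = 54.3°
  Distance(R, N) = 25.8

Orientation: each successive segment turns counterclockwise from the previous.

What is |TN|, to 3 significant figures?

7.64

U is at the origin; UT runs at 120.9° with length 27.6, so T = (-14.2, 23.7). ∠UTK = 68.3° gives TK at -127° from the x-axis; with |TK| = 10.0, K = (-20.2, 15.7). ∠TKH = 75.9° gives KH at -23.3° from the x-axis; with |KH| = 12.3, H = (-8.95, 10.9). KH ⟂ HQ, so HQ runs at 66.7°; with |HQ| = 22.5, Q = (-0.0508, 31.5). ∠HQR = 105.4° gives QR at 141° from the x-axis; with |QR| = 25.9, R = (-20.3, 47.7). ∠QRN = 54.3° gives RN at -93.0° from the x-axis; with |RN| = 25.8, N = (-21.6, 22.0). Then |TN| = |N − T| = 7.64.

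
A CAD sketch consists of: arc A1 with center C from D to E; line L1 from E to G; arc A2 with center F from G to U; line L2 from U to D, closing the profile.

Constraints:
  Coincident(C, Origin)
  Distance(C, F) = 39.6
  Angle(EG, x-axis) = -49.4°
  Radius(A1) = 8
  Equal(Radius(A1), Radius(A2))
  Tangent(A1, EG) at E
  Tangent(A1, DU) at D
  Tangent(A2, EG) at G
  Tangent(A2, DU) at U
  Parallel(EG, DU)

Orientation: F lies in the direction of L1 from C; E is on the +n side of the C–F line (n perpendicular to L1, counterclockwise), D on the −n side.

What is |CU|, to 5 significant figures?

40.400

Tangency of A1 to both parallel lines with radius 8.0 puts E and D at C ± 8.0·n: E = (6.0742, 5.2062), D = (-6.0742, -5.2062). Equal radii place G and U the same way about F: G = F + 8.0·n = (31.845, -24.861), U = F − 8.0·n = (19.696, -35.273). Then |CU| = |U − C| = 40.400.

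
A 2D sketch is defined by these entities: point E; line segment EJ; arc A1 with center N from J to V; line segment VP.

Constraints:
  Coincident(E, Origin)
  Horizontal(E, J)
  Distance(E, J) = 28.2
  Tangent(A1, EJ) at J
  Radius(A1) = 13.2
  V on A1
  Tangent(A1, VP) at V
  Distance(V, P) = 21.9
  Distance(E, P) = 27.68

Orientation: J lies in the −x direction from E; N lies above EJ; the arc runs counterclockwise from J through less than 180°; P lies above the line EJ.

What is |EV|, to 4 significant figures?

17.94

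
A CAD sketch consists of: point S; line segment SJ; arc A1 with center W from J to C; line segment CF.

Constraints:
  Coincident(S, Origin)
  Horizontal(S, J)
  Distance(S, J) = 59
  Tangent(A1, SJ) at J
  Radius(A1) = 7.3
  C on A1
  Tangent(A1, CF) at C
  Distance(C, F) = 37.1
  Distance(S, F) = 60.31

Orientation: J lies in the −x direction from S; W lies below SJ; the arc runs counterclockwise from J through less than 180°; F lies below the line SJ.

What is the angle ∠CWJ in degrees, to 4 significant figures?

125.3°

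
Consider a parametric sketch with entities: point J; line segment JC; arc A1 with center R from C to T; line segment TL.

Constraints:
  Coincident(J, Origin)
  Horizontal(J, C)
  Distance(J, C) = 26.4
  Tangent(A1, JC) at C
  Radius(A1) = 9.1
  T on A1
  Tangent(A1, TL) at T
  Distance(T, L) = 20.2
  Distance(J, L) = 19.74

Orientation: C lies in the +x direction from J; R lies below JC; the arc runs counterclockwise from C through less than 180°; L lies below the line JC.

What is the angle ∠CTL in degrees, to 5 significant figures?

155.08°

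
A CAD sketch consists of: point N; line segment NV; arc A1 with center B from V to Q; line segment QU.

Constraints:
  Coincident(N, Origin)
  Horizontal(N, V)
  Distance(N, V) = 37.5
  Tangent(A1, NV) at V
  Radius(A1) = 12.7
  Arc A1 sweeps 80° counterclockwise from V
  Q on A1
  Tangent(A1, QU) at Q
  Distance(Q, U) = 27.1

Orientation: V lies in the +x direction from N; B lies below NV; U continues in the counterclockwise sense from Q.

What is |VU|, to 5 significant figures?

40.974

N is at the origin; N and V share the same y with |NV| = 37.5 and V on the +x side, so V = (37.500, 0.0000). A1 meets NV tangentially, so BV is at right angles to NV, so B = V + (0, -12.7) = (37.500, -12.700). On A1, V sits at bearing 90° from B; an 80° counterclockwise sweep puts Q at bearing 170°, so Q = B + 12.7·(cos 170°, sin 170°) = (24.993, -10.495). Since A1 is tangent to QU there, BQ ⟂ QU, so QU runs along (−sin 170°, cos 170°); with |QU| = 27.1, U = (20.287, -37.183). Then |VU| = |U − V| = 40.974.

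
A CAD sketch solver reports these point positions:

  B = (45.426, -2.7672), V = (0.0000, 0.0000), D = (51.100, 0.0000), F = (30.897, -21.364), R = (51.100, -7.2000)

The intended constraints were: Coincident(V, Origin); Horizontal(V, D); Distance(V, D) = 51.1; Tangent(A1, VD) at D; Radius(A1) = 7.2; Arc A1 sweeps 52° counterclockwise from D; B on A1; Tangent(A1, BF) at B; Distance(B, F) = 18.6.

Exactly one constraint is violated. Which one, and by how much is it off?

Distance(B, F) = 18.6 — off by 5.00.

V = (0.00, 0.00) ✓; V.y = 0.00, D.y = 0.00 ✓; |VD| = 51.10 ✓; ∠(RD, DV) = 90.00° ✓; |RD| = 7.200 ✓; bearing(R→B) − bearing(R→D) = 52.00° ✓; |RB| = 7.200 ✓; ∠(RB, BF) = 90.00° ✓; |BF| = 23.60 ✗.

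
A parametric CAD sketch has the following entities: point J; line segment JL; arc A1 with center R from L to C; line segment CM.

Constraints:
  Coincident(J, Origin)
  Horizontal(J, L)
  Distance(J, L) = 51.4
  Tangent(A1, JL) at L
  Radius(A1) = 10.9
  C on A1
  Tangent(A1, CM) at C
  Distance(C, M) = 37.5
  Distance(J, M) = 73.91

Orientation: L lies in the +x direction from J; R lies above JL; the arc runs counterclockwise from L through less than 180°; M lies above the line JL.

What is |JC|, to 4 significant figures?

63.44

Checks: J = (0.00, 0.00) ✓; |RC| = 10.90 ✓; ∠(RC, CM) = 90.00° ✓; |CM| = 37.50 ✓; |JM| = 73.91 ✓.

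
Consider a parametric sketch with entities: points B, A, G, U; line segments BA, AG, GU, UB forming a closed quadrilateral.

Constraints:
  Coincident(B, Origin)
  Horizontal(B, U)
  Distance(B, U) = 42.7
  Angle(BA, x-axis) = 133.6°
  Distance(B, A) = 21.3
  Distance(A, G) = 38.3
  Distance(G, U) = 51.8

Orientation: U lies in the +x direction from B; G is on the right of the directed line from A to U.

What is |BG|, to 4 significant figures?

21.93

B is at the origin; B and U share the same y with |BU| = 42.7 and U in +x, so U = (42.7, 0). BA runs at 133.6° with |BA| = 21.3, so A = (-14.69, 15.42). G is determined by |AG| = 38.3 and |GU| = 51.8 together: it lies at the intersection of circle(A, 38.3) and circle(U, 51.8). With |AU| = 59.43, the foot of the radical line on AU is 19.48 from A and the perpendicular offset is √(38.3² − 19.48²) = 32.98. Taking the right-of-AU solution: G = (-4.438, -21.48).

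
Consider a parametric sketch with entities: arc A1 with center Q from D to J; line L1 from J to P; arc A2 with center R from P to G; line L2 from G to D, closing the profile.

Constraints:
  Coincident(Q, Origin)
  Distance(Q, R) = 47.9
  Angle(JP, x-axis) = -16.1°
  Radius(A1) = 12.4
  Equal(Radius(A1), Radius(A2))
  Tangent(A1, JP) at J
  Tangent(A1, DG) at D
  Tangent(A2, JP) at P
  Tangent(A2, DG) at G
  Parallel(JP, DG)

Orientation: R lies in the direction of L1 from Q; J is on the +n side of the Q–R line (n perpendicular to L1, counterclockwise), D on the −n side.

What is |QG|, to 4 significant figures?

49.48

Tangency of A1 to both parallel lines with radius 12.4 puts J and D at Q ± 12.4·n: J = (3.439, 11.91), D = (-3.439, -11.91). Equal radii place P and G the same way about R: P = R + 12.4·n = (49.46, -1.370), G = R − 12.4·n = (42.58, -25.20). Then |QG| = |G − Q| = 49.48.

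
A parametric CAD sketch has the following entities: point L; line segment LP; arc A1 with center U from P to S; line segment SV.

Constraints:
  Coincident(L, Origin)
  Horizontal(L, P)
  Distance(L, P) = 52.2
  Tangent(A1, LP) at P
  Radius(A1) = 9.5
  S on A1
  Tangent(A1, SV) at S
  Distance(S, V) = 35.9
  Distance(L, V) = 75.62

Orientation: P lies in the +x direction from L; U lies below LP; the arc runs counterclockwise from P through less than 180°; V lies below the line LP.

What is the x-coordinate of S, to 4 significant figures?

43.76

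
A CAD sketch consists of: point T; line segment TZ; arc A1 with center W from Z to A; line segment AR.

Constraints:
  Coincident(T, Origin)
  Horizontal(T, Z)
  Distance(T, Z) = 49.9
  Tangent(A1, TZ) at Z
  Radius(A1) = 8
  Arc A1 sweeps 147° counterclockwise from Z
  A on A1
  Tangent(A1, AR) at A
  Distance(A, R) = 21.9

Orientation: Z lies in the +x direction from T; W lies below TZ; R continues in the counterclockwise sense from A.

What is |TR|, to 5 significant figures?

69.239

On A1, Z sits at bearing 90° from W; a 147° counterclockwise sweep puts A at bearing 237°, so A = W + 8.0·(cos 237°, sin 237°) = (45.543, -14.709). The tangent condition forces WA to be normal to AR, so AR runs along (−sin 237°, cos 237°); with |AR| = 21.9, R = (63.910, -26.637). Then |TR| = |R − T| = 69.239.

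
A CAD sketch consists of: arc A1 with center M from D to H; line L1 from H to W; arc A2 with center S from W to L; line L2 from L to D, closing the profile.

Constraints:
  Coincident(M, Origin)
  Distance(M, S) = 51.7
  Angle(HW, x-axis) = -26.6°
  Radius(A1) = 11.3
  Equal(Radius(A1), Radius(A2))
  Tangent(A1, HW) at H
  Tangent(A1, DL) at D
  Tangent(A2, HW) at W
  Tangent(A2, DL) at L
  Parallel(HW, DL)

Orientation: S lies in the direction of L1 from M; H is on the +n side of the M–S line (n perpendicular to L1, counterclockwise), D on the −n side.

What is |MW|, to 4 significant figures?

52.92

Tangency of A1 to both parallel lines with radius 11.3 puts H and D at M ± 11.3·n: H = (5.060, 10.10), D = (-5.060, -10.10). Equal radii place W and L the same way about S: W = S + 11.3·n = (51.29, -13.05), L = S − 11.3·n = (41.17, -33.25). Then |MW| = |W − M| = 52.92.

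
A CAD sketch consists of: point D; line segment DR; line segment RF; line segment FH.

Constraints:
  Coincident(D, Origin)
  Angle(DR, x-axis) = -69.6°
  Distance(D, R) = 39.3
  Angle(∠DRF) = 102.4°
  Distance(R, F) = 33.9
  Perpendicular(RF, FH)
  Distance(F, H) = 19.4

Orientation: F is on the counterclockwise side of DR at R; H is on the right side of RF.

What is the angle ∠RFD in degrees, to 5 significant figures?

42.194°

D is at the origin; DR runs at -69.6° with length 39.3, so R = 39.3·(cos -69.6°, sin -69.6°) = (13.699, -36.835). ∠DRF = 102.4°, so RF runs at -69.6° + (180° − 102.4°) = 8.0000° from the x-axis; with |RF| = 33.9, F = R + 33.9·(cos 8.0000°, sin 8.0000°) = (47.269, -32.117). Then cos ∠RFD = FR·FD / (|FR||FD|), giving 42.194°.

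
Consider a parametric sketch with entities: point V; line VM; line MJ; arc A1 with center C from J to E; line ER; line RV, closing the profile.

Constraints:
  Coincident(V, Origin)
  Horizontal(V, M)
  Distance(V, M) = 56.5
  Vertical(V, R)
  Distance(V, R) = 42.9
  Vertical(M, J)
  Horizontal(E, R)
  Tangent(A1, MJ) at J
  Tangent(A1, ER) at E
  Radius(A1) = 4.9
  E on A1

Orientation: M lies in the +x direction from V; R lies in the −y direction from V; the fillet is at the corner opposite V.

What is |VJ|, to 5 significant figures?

68.090

The virtual corner opposite V is at (56.500, -42.900). Since A1 is tangent to MJ there, CJ ⟂ MJ and the tangent condition forces CE to be normal to ER, with radius 4.9, so the center C sits 4.9 in from both sides at C = (51.600, -38.000). That places the tangent points at J = (56.500, -38.000) on MJ and E = (51.600, -42.900) on ER. Then |VJ| = |J − V| = 68.090.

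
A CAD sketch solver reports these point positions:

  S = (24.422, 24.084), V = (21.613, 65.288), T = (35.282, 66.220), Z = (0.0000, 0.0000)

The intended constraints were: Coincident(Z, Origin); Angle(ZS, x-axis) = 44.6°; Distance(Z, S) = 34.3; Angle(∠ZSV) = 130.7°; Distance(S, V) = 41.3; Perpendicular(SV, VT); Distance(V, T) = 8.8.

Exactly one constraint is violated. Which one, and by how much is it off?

Distance(V, T) = 8.8 — off by 4.90.

Z = (0.00, 0.00) ✓; ZS at 44.60° ✓; |ZS| = 34.30 ✓; ∠ZSV = 130.7° ✓; |SV| = 41.30 ✓; ∠(SV, VT) = 90.00° ✓; |VT| = 13.70 ✗.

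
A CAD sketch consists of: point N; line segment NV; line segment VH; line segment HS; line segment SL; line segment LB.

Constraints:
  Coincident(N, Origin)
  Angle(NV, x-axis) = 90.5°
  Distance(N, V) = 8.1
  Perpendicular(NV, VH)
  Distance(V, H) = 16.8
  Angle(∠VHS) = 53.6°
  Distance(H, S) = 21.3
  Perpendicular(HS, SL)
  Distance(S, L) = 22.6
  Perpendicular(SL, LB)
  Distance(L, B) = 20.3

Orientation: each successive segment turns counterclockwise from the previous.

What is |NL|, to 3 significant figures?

14.7

N is at the origin; NV runs at 90.5° with length 8.1, so V = (-0.0707, 8.10). The perpendicularity gives VH at right angles to NV, so VH runs at -180°; with |VH| = 16.8, H = (-16.9, 7.95). ∠VHS = 53.6° gives HS at -53.1° from the x-axis; with |HS| = 21.3, S = (-4.08, -9.08). HS is perpendicular to SL, so SL runs at 36.9°; with |SL| = 22.6, L = (14.0, 4.49). Then |NL| = |L − N| = 14.7.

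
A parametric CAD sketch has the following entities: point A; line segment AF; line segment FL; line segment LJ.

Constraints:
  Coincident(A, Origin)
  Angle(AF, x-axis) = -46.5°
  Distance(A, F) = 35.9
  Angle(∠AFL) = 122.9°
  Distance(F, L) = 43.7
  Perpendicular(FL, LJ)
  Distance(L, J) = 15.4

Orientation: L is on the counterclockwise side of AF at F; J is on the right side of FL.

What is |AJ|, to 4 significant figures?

77.90

∠AFL = 122.9°, so FL runs at -46.5° + (180° − 122.9°) = 10.60° from the x-axis; with |FL| = 43.7, L = F + 43.7·(cos 10.60°, sin 10.60°) = (67.67, -18.00). The perpendicularity gives LJ at right angles to FL; with |LJ| = 15.4 on the right of FL, J = L + 15.4·(0.1840, -0.9829) = (70.50, -33.14). Then |AJ| = |J − A| = 77.90.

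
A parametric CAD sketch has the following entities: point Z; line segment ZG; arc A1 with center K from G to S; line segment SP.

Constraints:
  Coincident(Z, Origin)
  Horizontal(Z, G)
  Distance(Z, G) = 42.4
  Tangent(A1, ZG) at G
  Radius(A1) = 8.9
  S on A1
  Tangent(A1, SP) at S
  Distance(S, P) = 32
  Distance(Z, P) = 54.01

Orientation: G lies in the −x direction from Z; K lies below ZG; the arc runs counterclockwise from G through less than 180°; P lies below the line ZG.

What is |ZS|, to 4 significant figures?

51.91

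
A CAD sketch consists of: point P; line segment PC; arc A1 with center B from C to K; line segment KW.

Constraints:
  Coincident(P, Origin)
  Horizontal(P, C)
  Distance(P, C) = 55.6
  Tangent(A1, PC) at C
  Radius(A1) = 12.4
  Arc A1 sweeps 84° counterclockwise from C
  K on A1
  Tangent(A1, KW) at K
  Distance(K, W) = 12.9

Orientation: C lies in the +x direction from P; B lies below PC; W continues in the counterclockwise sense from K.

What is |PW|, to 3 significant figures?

48.3

On A1, C sits at bearing 90° from B; an 84° counterclockwise sweep puts K at bearing 174°, so K = B + 12.4·(cos 174°, sin 174°) = (43.3, -11.1). Since A1 is tangent to KW there, BK ⟂ KW, so KW runs along (−sin 174°, cos 174°); with |KW| = 12.9, W = (41.9, -23.9). Then |PW| = |W − P| = 48.3.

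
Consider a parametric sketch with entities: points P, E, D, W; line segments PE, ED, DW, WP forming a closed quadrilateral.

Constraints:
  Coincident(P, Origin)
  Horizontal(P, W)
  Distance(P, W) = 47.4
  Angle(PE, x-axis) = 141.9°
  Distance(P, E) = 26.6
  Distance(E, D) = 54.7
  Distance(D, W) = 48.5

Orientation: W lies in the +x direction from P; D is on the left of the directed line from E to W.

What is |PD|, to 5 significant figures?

51.118

P is at the origin; P and W share the same y with |PW| = 47.4 and W in +x, so W = (47.4, 0). PE runs at 141.9° with |PE| = 26.6, so E = (-20.932, 16.413). D is determined by |ED| = 54.7 and |DW| = 48.5 together: it lies at the intersection of circle(E, 54.7) and circle(W, 48.5). With |EW| = 70.276, the foot of the radical line on EW is 39.690 from E and the perpendicular offset is √(54.7² − 39.690²) = 37.640. Taking the left-of-EW solution: D = (26.451, 43.742).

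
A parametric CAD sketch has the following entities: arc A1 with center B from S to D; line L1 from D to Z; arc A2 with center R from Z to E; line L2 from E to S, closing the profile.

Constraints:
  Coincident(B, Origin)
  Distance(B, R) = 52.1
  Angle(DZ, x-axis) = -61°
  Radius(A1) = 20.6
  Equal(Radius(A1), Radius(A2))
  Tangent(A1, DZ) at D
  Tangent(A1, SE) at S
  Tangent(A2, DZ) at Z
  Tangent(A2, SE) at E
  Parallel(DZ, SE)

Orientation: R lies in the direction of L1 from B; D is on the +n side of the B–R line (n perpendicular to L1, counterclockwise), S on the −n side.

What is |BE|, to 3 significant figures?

56.0

The slot axis is L1's direction at -61.0°, so u = (cos -61.0°, sin -61.0°) = (0.485, -0.875) and n = (−sin -61.0°, cos -61.0°) = (0.875, 0.485). B is at the origin and R lies 52.1 along u from B, so R = 52.1·u = (25.3, -45.6). Tangency of A1 to both parallel lines with radius 20.6 puts D and S at B ± 20.6·n: D = (18.0, 9.99), S = (-18.0, -9.99). Equal radii place Z and E the same way about R: Z = R + 20.6·n = (43.3, -35.6), E = R − 20.6·n = (7.24, -55.6). Then |BE| = |E − B| = 56.0.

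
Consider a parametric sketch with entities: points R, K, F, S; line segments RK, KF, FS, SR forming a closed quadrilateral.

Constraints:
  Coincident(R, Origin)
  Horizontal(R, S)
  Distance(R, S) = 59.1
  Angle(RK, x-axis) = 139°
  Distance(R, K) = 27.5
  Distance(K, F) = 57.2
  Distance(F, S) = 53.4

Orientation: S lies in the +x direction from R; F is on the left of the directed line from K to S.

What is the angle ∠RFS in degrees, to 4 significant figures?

66.95°

Checks: |KF| = 57.20 ✓; |FS| = 53.40 ✓.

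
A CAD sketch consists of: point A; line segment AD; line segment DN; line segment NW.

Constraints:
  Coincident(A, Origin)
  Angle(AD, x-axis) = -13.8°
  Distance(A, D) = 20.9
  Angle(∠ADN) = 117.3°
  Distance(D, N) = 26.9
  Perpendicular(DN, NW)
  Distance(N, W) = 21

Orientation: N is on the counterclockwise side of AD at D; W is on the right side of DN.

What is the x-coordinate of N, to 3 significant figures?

38.0

A is at the origin; AD runs at -13.8° with length 20.9, so D = 20.9·(cos -13.8°, sin -13.8°) = (20.3, -4.99). ∠ADN = 117.3°, so DN runs at -13.8° + (180° − 117.3°) = 48.9° from the x-axis; with |DN| = 26.9, N = D + 26.9·(cos 48.9°, sin 48.9°) = (38.0, 15.3). So N.x = 38.0.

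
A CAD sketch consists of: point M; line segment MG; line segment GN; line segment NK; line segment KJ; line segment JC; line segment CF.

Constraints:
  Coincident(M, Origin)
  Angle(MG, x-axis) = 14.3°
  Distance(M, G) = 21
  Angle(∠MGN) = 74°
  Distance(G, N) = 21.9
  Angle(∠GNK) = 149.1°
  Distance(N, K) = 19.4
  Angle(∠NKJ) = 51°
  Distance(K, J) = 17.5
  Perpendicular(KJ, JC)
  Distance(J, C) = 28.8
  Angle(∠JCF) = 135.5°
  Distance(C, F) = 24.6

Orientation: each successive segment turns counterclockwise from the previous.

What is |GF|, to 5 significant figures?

40.263

M is at the origin; MG runs at 14.3° with length 21.0, so G = (20.349, 5.1870). ∠MGN = 74.0° gives GN at 120.30° from the x-axis; with |GN| = 21.9, N = (9.3002, 24.095). ∠GNK = 149.1° gives NK at 151.20° from the x-axis; with |NK| = 19.4, K = (-7.7002, 33.441). ∠NKJ = 51.0° gives KJ at -79.800° from the x-axis; with |KJ| = 17.5, J = (-4.6012, 16.218). KJ ⟂ JC, so JC runs at 10.200°; with |JC| = 28.8, C = (23.744, 21.318). ∠JCF = 135.5° gives CF at 54.700° from the x-axis; with |CF| = 24.6, F = (37.959, 41.395). Then |GF| = |F − G| = 40.263.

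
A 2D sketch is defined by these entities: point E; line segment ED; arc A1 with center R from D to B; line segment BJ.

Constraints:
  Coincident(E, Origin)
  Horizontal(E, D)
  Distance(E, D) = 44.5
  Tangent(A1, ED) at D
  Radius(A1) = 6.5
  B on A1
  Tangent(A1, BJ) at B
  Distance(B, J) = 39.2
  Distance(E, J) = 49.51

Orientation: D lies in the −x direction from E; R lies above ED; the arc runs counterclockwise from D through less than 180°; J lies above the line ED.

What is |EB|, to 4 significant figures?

38.57

Checks: |RB| = 6.500 ✓; ∠(RB, BJ) = 90.00° ✓; |BJ| = 39.20 ✓; |EJ| = 49.51 ✓.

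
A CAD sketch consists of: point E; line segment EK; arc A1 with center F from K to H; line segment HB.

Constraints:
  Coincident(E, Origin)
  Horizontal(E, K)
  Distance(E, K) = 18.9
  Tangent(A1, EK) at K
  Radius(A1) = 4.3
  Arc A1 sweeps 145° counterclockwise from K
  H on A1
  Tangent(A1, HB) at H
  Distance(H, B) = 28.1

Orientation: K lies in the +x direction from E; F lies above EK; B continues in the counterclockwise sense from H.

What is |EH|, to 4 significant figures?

22.75

E is at the origin; E and K share the same y with |EK| = 18.9 and K on the +x side, so K = (18.90, 0.000). A1 meets EK tangentially, so FK is at right angles to EK, so F = K + (0, 4.3) = (18.90, 4.300). On A1, K sits at bearing -90° from F; a 145° counterclockwise sweep puts H at bearing 55°, so H = F + 4.3·(cos 55°, sin 55°) = (21.37, 7.822). Then |EH| = |H − E| = 22.75.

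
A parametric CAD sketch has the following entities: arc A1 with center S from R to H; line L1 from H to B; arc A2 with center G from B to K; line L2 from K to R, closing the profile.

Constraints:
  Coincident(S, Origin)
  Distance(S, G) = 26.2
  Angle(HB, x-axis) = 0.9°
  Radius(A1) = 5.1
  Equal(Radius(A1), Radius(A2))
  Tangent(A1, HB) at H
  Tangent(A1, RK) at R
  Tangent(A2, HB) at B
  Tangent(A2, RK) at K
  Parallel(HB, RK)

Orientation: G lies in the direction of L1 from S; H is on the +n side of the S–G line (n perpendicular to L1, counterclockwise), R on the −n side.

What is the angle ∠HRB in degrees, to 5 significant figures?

68.728°

Tangency of A1 to both parallel lines with radius 5.1 puts H and R at S ± 5.1·n: H = (-0.080107, 5.0994), R = (0.080107, -5.0994). Equal radii place B and K the same way about G: B = G + 5.1·n = (26.117, 5.5109), K = G − 5.1·n = (26.277, -4.6878). Then cos ∠HRB = RH·RB / (|RH||RB|), giving 68.728°.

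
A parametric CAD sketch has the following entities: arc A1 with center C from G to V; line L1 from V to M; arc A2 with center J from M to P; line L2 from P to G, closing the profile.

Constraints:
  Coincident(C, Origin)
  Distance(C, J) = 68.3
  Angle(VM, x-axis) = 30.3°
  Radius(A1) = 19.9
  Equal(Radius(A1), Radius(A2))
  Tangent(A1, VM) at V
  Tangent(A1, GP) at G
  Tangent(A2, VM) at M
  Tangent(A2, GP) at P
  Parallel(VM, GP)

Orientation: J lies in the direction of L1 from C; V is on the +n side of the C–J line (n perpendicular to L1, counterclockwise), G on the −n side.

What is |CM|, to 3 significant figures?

71.1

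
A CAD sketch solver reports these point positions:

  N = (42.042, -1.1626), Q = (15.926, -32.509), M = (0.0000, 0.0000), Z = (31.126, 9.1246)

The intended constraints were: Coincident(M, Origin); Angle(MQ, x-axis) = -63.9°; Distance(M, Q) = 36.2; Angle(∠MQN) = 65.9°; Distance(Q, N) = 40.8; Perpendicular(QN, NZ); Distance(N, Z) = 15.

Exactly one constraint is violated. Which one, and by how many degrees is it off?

Perpendicular(QN, NZ) — off by 3.50°.

M = (0.00, 0.00) ✓; MQ at -63.90° ✓; |MQ| = 36.20 ✓; ∠MQN = 65.90° ✓; |QN| = 40.80 ✓; ∠(QN, NZ) = 86.50° ✗; |NZ| = 15.00 ✓.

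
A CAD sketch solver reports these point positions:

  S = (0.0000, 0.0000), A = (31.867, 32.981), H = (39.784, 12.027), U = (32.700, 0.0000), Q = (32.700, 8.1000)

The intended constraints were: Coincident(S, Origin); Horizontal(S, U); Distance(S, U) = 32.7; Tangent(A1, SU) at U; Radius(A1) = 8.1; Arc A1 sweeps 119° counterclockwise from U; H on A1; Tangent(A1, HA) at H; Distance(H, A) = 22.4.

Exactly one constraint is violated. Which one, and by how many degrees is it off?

Tangent(A1, HA) at H — off by 8.30°.

S = (0.00, 0.00) ✓; S.y = 0.00, U.y = 0.00 ✓; |SU| = 32.70 ✓; ∠(QU, US) = 90.00° ✓; |QU| = 8.100 ✓; bearing(Q→H) − bearing(Q→U) = 119.0° ✓; |QH| = 8.100 ✓; ∠(QH, HA) = 98.30° ✗; |HA| = 22.40 ✓.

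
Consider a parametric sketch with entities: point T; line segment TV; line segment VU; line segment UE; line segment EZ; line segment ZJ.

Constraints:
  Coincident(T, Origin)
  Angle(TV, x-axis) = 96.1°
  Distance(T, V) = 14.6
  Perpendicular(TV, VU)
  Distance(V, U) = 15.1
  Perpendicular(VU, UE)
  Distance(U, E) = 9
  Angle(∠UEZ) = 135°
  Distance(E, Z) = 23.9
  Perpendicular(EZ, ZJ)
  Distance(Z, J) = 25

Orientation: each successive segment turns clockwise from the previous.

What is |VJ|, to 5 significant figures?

21.142

∠UEZ = 135.0° gives EZ at -128.90° from the x-axis; with |EZ| = 23.9, Z = (-0.58889, -11.427). EZ is perpendicular to ZJ, so ZJ runs at 141.10°; with |ZJ| = 25.0, J = (-20.045, 4.2719). Then |VJ| = |J − V| = 21.142.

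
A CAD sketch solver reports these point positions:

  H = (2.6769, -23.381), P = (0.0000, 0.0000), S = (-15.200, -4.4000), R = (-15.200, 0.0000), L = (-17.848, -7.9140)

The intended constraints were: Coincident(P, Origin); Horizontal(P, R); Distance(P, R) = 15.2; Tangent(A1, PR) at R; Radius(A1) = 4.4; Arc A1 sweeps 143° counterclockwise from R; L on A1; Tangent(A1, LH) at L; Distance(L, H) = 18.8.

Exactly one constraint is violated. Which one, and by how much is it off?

Distance(L, H) = 18.8 — off by 6.90.

P = (0.00, 0.00) ✓; P.y = 0.00, R.y = 0.00 ✓; |PR| = 15.20 ✓; ∠(SR, RP) = 90.00° ✓; |SR| = 4.400 ✓; bearing(S→L) − bearing(S→R) = 143.0° ✓; |SL| = 4.400 ✓; ∠(SL, LH) = 90.00° ✓; |LH| = 25.70 ✗.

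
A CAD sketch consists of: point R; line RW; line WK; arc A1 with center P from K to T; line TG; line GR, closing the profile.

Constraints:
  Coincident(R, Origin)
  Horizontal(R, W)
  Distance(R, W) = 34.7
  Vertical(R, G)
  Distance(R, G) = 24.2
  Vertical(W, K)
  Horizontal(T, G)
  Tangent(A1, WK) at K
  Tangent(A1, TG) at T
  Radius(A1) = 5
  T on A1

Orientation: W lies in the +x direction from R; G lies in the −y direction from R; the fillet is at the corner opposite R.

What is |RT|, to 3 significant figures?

38.3

The virtual corner opposite R is at (34.7, -24.2). The tangent condition forces PK to be normal to WK and since A1 is tangent to TG there, PT ⟂ TG, with radius 5.0, so the center P sits 5.0 in from both sides at P = (29.7, -19.2). That places the tangent points at K = (34.7, -19.2) on WK and T = (29.7, -24.2) on TG. Then |RT| = |T − R| = 38.3.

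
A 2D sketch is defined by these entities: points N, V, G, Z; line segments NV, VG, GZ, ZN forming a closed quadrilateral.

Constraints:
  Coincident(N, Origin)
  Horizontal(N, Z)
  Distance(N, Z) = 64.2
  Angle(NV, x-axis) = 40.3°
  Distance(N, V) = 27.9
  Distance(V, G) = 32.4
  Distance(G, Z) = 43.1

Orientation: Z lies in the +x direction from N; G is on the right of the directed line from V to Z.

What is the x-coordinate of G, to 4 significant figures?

23.53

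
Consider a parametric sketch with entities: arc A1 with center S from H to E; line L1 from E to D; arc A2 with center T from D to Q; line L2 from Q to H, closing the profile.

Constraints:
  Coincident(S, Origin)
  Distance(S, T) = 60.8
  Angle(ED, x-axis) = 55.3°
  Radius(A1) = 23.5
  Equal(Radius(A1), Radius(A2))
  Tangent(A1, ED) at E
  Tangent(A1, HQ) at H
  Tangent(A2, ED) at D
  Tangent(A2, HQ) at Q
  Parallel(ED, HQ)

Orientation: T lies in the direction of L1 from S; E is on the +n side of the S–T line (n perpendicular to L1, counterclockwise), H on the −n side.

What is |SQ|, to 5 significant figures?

65.184

Tangency of A1 to both parallel lines with radius 23.5 puts E and H at S ± 23.5·n: E = (-19.320, 13.378), H = (19.320, -13.378). Equal radii place D and Q the same way about T: D = T + 23.5·n = (15.292, 63.364), Q = T − 23.5·n = (53.933, 36.608). Then |SQ| = |Q − S| = 65.184.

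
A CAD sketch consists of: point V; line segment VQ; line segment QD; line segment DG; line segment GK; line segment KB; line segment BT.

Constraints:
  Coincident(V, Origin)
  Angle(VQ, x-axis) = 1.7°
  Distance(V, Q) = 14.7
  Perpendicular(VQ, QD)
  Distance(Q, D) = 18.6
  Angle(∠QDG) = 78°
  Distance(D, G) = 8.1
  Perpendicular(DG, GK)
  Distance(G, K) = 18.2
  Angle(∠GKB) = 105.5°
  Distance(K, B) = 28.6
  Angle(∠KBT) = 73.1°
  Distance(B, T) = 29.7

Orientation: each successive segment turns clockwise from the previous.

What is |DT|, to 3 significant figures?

19.1

V is at the origin; VQ runs at 1.7° with length 14.7, so Q = (14.7, 0.436). VQ is perpendicular to QD, so QD runs at -88.3°; with |QD| = 18.6, D = (15.2, -18.2). ∠QDG = 78.0° gives DG at 170° from the x-axis; with |DG| = 8.1, G = (7.28, -16.7). The perpendicularity gives GK at right angles to DG, so GK runs at 79.7°; with |GK| = 18.2, K = (10.5, 1.20). ∠GKB = 105.5° gives KB at 5.20° from the x-axis; with |KB| = 28.6, B = (39.0, 3.79). ∠KBT = 73.1° gives BT at -102° from the x-axis; with |BT| = 29.7, T = (33.0, -25.3). Then |DT| = |T − D| = 19.1.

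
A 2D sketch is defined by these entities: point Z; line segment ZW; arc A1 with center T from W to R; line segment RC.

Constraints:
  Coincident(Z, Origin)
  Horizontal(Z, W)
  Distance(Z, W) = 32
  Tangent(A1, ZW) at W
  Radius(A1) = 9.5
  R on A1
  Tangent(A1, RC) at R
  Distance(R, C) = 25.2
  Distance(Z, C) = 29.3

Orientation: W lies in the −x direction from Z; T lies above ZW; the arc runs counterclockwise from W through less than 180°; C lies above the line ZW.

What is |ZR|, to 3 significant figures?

24.2

Checks: Z = (0.00, 0.00) ✓; |TW| = 9.500 ✓; |TR| = 9.500 ✓; ∠(TR, RC) = 90.00° ✓; |RC| = 25.20 ✓; |ZC| = 29.30 ✓.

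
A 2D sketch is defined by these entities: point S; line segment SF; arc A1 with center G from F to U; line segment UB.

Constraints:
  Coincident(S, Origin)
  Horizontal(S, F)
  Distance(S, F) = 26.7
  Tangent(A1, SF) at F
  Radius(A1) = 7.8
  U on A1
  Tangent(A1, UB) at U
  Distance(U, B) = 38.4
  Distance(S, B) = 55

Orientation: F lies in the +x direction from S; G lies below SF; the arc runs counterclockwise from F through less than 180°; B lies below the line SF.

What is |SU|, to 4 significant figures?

21.48

Checks: |GU| = 7.800 ✓; ∠(GU, UB) = 90.00° ✓; |UB| = 38.40 ✓; |SB| = 55.00 ✓.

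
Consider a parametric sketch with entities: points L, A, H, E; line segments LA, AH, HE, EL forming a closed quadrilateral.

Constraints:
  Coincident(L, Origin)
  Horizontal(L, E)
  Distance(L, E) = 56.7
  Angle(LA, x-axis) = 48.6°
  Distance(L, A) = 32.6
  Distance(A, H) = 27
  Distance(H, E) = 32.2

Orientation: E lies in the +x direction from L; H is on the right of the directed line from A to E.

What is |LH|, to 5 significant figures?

24.702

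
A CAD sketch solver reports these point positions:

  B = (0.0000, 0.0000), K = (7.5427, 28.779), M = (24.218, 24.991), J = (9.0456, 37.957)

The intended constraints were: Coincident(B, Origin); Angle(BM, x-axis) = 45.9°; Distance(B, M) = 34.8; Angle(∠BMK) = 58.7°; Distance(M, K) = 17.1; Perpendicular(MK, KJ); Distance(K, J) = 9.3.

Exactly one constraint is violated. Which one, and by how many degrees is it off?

Perpendicular(MK, KJ) — off by 3.50°.

B = (0.00, 0.00) ✓; BM at 45.90° ✓; |BM| = 34.80 ✓; ∠BMK = 58.70° ✓; |MK| = 17.10 ✓; ∠(MK, KJ) = 86.50° ✗; |KJ| = 9.300 ✓.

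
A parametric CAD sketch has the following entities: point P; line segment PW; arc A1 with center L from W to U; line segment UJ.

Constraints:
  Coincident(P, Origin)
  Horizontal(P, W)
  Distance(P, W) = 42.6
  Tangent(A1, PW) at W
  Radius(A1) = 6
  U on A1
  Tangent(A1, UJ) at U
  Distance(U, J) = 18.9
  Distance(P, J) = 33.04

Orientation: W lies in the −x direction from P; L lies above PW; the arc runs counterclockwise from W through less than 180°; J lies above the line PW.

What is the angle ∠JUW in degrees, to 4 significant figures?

151.4°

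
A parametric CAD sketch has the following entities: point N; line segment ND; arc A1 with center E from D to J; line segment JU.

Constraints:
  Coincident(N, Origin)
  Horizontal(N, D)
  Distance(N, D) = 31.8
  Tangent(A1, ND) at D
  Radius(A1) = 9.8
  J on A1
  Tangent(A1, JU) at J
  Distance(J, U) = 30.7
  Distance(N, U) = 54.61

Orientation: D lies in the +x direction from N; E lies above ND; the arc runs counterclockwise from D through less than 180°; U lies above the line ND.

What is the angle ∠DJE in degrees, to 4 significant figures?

39.06°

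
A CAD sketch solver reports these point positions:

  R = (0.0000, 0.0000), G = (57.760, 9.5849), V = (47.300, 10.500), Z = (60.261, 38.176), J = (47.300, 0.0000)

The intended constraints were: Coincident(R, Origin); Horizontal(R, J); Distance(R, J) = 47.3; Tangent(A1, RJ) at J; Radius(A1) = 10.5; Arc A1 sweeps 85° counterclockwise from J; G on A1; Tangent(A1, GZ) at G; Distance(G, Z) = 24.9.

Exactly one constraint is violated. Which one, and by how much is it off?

Distance(G, Z) = 24.9 — off by 3.80.

R = (0.00, 0.00) ✓; R.y = 0.00, J.y = 0.00 ✓; |RJ| = 47.30 ✓; ∠(VJ, JR) = 90.00° ✓; |VJ| = 10.50 ✓; bearing(V→G) − bearing(V→J) = 85.00° ✓; |VG| = 10.50 ✓; ∠(VG, GZ) = 90.00° ✓; |GZ| = 28.70 ✗.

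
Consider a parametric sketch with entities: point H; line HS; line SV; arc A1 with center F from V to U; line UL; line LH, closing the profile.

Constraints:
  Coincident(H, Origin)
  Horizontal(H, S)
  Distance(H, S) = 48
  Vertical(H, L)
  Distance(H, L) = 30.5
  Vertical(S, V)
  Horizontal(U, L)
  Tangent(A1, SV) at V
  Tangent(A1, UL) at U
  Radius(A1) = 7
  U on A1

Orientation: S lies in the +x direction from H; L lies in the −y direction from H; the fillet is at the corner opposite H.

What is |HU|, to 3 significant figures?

51.1

H is at the origin; H and S share the same y with |HS| = 48.0 and S on the +x side, so S = (48.0, 0.00). HL is vertical with |HL| = 30.5 and L on the −y side, so L = (0.00, -30.5). The virtual corner opposite H is at (48.0, -30.5). A1 meets SV tangentially, so FV is at right angles to SV and since A1 is tangent to UL there, FU ⟂ UL, with radius 7.0, so the center F sits 7.0 in from both sides at F = (41.0, -23.5). That places the tangent points at V = (48.0, -23.5) on SV and U = (41.0, -30.5) on UL. Then |HU| = |U − H| = 51.1.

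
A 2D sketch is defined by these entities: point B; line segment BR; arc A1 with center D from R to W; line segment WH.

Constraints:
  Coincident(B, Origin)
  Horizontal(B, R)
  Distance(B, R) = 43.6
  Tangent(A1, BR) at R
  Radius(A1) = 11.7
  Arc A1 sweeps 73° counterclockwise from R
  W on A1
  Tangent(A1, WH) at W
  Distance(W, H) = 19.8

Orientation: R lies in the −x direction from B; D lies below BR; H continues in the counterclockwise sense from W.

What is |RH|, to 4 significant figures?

32.08

B is at the origin; B and R share the same y with |BR| = 43.6 and R on the −x side, so R = (-43.60, 0.000). Tangency of A1 to BR means the radius DR is perpendicular to BR, so D = R + (0, -11.7) = (-43.60, -11.70). On A1, R sits at bearing 90° from D; a 73° counterclockwise sweep puts W at bearing 163°, so W = D + 11.7·(cos 163°, sin 163°) = (-54.79, -8.279). Tangency of A1 to WH means the radius DW is perpendicular to WH, so WH runs along (−sin 163°, cos 163°); with |WH| = 19.8, H = (-60.58, -27.21). Then |RH| = |H − R| = 32.08.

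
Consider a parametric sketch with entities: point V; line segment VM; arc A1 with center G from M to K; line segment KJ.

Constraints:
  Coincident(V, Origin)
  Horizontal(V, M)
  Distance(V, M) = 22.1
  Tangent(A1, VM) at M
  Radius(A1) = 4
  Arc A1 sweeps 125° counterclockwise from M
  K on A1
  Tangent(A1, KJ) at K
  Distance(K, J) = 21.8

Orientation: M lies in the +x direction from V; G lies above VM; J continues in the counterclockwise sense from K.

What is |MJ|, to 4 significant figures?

25.85

On A1, M sits at bearing -90° from G; a 125° counterclockwise sweep puts K at bearing 35°, so K = G + 4.0·(cos 35°, sin 35°) = (25.38, 6.294). The tangent condition forces GK to be normal to KJ, so KJ runs along (−sin 35°, cos 35°); with |KJ| = 21.8, J = (12.87, 24.15). Then |MJ| = |J − M| = 25.85.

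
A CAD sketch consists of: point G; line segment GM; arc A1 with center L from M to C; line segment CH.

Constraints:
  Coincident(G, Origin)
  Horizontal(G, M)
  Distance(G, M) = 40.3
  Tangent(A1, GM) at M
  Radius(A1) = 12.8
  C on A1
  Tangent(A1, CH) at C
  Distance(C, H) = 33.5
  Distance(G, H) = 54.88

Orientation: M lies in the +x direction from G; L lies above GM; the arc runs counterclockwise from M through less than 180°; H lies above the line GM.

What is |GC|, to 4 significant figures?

54.36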